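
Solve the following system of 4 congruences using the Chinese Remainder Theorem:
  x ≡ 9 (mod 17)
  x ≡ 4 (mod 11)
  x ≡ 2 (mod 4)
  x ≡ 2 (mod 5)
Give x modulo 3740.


Product of moduli M = 17 · 11 · 4 · 5 = 3740.
Merge one congruence at a time:
  Start: x ≡ 9 (mod 17).
  Combine with x ≡ 4 (mod 11); new modulus lcm = 187.
    Write x = 9 + 17·t and substitute into x ≡ 4 (mod 11): 17·t ≡ 4 − 9 = -5 (mod 11).
    Reduce coefficients mod 11: 6·t ≡ 6 (mod 11).
    The inverse of 6 mod 11 is 2 (since 6·2 = 12 = 1·11 + 1), so t ≡ 2·6 = 12 ≡ 1 (mod 11).
    Then x = 9 + 17·1 = 26, valid modulo lcm(17, 11) = 187: x ≡ 26 (mod 187).
  Combine with x ≡ 2 (mod 4); new modulus lcm = 748.
    Write x = 26 + 187·t and substitute into x ≡ 2 (mod 4): 187·t ≡ 2 − 26 = -24 (mod 4).
    Reduce coefficients mod 4: 3·t ≡ 0 (mod 4).
    The inverse of 3 mod 4 is 3 (since 3·3 = 9 = 2·4 + 1), so t ≡ 3·0 = 0 ≡ 0 (mod 4).
    Then x = 26 + 187·0 = 26, valid modulo lcm(187, 4) = 748: x ≡ 26 (mod 748).
  Combine with x ≡ 2 (mod 5); new modulus lcm = 3740.
    Write x = 26 + 748·t and substitute into x ≡ 2 (mod 5): 748·t ≡ 2 − 26 = -24 (mod 5).
    Reduce coefficients mod 5: 3·t ≡ 1 (mod 5).
    The inverse of 3 mod 5 is 2 (since 3·2 = 6 = 1·5 + 1), so t ≡ 2·1 = 2 ≡ 2 (mod 5).
    Then x = 26 + 748·2 = 1522, valid modulo lcm(748, 5) = 3740: x ≡ 1522 (mod 3740).
Verify against each original: 1522 mod 17 = 9, 1522 mod 11 = 4, 1522 mod 4 = 2, 1522 mod 5 = 2.

x ≡ 1522 (mod 3740).


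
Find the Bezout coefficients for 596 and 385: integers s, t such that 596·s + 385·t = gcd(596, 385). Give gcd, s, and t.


Euclidean algorithm on (596, 385) — divide until remainder is 0:
  596 = 1 · 385 + 211
  385 = 1 · 211 + 174
  211 = 1 · 174 + 37
  174 = 4 · 37 + 26
  37 = 1 · 26 + 11
  26 = 2 · 11 + 4
  11 = 2 · 4 + 3
  4 = 1 · 3 + 1
  3 = 3 · 1 + 0
gcd(596, 385) = 1.
Track Bezout coefficients alongside the remainders: start with r₀ = 596 = a·1 + b·0 (s = 1, t = 0) and r₁ = 385 = a·0 + b·1 (s = 0, t = 1); each new remainder r_{k+1} = r_{k-1} − q_k·r_k inherits s_{k+1} = s_{k-1} − q_k·s_k, t_{k+1} = t_{k-1} − q_k·t_k, so r_k = a·s_k + b·t_k at every step:
  q = 1: r = 211, s = 1 − 1·0 = 1, t = 0 − 1·1 = -1  (check: 596·1 + 385·(-1) = 211)
  q = 1: r = 174, s = 0 − 1·1 = -1, t = 1 − 1·(-1) = 2  (check: 596·(-1) + 385·2 = 174)
  q = 1: r = 37, s = 1 − 1·(-1) = 2, t = -1 − 1·2 = -3  (check: 596·2 + 385·(-3) = 37)
  q = 4: r = 26, s = -1 − 4·2 = -9, t = 2 − 4·(-3) = 14  (check: 596·(-9) + 385·14 = 26)
  q = 1: r = 11, s = 2 − 1·(-9) = 11, t = -3 − 1·14 = -17  (check: 596·11 + 385·(-17) = 11)
  q = 2: r = 4, s = -9 − 2·11 = -31, t = 14 − 2·(-17) = 48  (check: 596·(-31) + 385·48 = 4)
  q = 2: r = 3, s = 11 − 2·(-31) = 73, t = -17 − 2·48 = -113  (check: 596·73 + 385·(-113) = 3)
  q = 1: r = 1, s = -31 − 1·73 = -104, t = 48 − 1·(-113) = 161  (check: 596·(-104) + 385·161 = 1)
The row with r = 1 (the gcd) gives the Bezout coefficients s = -104, t = 161.
Result: 596 · (-104) + 385 · (161) = 1.

gcd(596, 385) = 1; s = -104, t = 161 (check: 596·(-104) + 385·161 = 1).


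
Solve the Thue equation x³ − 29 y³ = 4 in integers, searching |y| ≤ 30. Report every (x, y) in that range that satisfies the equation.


The equation is x³ - 29y³ = 4. For fixed y, x³ = 29·y³ + 4, so a solution requires the RHS to be a perfect cube.
Strategy: iterate y from -30 to 30, compute RHS = 29·y³ + 4, and check whether it is a (positive or negative) perfect cube.
Check small values of y:
  y = 0: RHS = 4 is not a perfect cube.
  y = 1: RHS = 33 is not a perfect cube.
  y = -1: RHS = -25 is not a perfect cube.
  y = 2: RHS = 236 is not a perfect cube.
  y = -2: RHS = -228 is not a perfect cube.
  y = 3: RHS = 787 is not a perfect cube.
  y = -3: RHS = -779 is not a perfect cube.
Continuing the search up to |y| = 30 finds no solutions either.
No (x, y) in the scanned range satisfies the equation.

No integer solutions with |y| ≤ 30.


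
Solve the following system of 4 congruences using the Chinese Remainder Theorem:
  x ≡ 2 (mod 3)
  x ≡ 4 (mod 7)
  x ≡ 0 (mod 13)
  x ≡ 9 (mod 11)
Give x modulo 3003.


Product of moduli M = 3 · 7 · 13 · 11 = 3003.
Merge one congruence at a time:
  Start: x ≡ 2 (mod 3).
  Combine with x ≡ 4 (mod 7); new modulus lcm = 21.
    Write x = 2 + 3·t and substitute into x ≡ 4 (mod 7): 3·t ≡ 4 − 2 = 2 (mod 7).
    The inverse of 3 mod 7 is 5 (since 3·5 = 15 = 2·7 + 1), so t ≡ 5·2 = 10 ≡ 3 (mod 7).
    Then x = 2 + 3·3 = 11, valid modulo lcm(3, 7) = 21: x ≡ 11 (mod 21).
  Combine with x ≡ 0 (mod 13); new modulus lcm = 273.
    Write x = 11 + 21·t and substitute into x ≡ 0 (mod 13): 21·t ≡ 0 − 11 = -11 (mod 13).
    Reduce coefficients mod 13: 8·t ≡ 2 (mod 13).
    The inverse of 8 mod 13 is 5 (since 8·5 = 40 = 3·13 + 1), so t ≡ 5·2 = 10 ≡ 10 (mod 13).
    Then x = 11 + 21·10 = 221, valid modulo lcm(21, 13) = 273: x ≡ 221 (mod 273).
  Combine with x ≡ 9 (mod 11); new modulus lcm = 3003.
    Write x = 221 + 273·t and substitute into x ≡ 9 (mod 11): 273·t ≡ 9 − 221 = -212 (mod 11).
    Reduce coefficients mod 11: 9·t ≡ 8 (mod 11).
    The inverse of 9 mod 11 is 5 (since 9·5 = 45 = 4·11 + 1), so t ≡ 5·8 = 40 ≡ 7 (mod 11).
    Then x = 221 + 273·7 = 2132, valid modulo lcm(273, 11) = 3003: x ≡ 2132 (mod 3003).
Verify against each original: 2132 mod 3 = 2, 2132 mod 7 = 4, 2132 mod 13 = 0, 2132 mod 11 = 9.

x ≡ 2132 (mod 3003).


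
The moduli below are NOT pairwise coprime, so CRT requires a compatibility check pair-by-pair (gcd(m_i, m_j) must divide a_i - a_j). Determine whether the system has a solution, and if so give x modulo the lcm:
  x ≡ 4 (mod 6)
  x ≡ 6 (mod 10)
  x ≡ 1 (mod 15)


Moduli 6, 10, 15 are not pairwise coprime, so CRT works modulo lcm(m_i) when all pairwise compatibility conditions hold.
Pairwise compatibility: gcd(m_i, m_j) must divide a_i - a_j for every pair.
Merge one congruence at a time:
  Start: x ≡ 4 (mod 6).
  Combine with x ≡ 6 (mod 10): gcd(6, 10) = 2; 6 - 4 = 2, which IS divisible by 2, so compatible.
    Write x = 4 + 6·t and substitute into x ≡ 6 (mod 10): 6·t ≡ 6 − 4 = 2 (mod 10).
    Divide the congruence (and modulus) by g = 2: 3·t ≡ 1 (mod 5).
    The inverse of 3 mod 5 is 2 (since 3·2 = 6 = 1·5 + 1), so t ≡ 2·1 = 2 ≡ 2 (mod 5).
    Then x = 4 + 6·2 = 16, valid modulo lcm(6, 10) = 30: x ≡ 16 (mod 30).
  Combine with x ≡ 1 (mod 15): gcd(30, 15) = 15; 1 - 16 = -15, which IS divisible by 15, so compatible.
    Write x = 16 + 30·t and substitute into x ≡ 1 (mod 15): 30·t ≡ 1 − 16 = -15 (mod 15).
    Divide the congruence (and modulus) by g = 15: 2·t ≡ -1 (mod 1).
    Modulo 1 every t works; take t = 0.
    Then x = 16 + 30·0 = 16, valid modulo lcm(30, 15) = 30: x ≡ 16 (mod 30).
Verify: 16 mod 6 = 4, 16 mod 10 = 6, 16 mod 15 = 1.

x ≡ 16 (mod 30).


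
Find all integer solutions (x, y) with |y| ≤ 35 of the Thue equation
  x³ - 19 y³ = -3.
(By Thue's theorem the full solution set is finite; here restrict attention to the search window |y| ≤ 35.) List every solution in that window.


The equation is x³ - 19y³ = -3. For fixed y, x³ = 19·y³ − 3, so a solution requires the RHS to be a perfect cube.
Strategy: iterate y from -35 to 35, compute RHS = 19·y³ − 3, and check whether it is a (positive or negative) perfect cube.
Check small values of y:
  y = 0: RHS = -3 is not a perfect cube.
  y = 1: RHS = 16 is not a perfect cube.
  y = -1: RHS = -22 is not a perfect cube.
  y = 2: RHS = 149 is not a perfect cube.
  y = -2: RHS = -155 is not a perfect cube.
  y = 3: RHS = 510 is not a perfect cube.
  y = -3: RHS = -516 is not a perfect cube.
Continuing the search up to |y| = 35 finds no solutions either.
No (x, y) in the scanned range satisfies the equation.

No integer solutions with |y| ≤ 35.


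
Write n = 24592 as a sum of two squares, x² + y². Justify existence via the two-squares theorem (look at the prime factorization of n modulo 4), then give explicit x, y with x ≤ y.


Step 1: Factor n = 24592 = 2^4 · 29 · 53.
Step 2: Check the mod-4 condition on each prime factor: 2 = 2 (special); 29 ≡ 1 (mod 4), exponent 1; 53 ≡ 1 (mod 4), exponent 1.
All primes ≡ 3 (mod 4) appear to even exponent (or don't appear), so by the two-squares theorem n IS expressible as a sum of two squares.
Step 3: Build a representation. Group n = k² · m with k = 4 and m = 29 · 53 = 1537 (a product of primes ≡ 1 (mod 4)); a representation of m scales to one of n via (k·x)² + (k·y)² = k²(x² + y²). Each prime p ≡ 1 (mod 4) is itself a sum of two squares; find a² by testing p − a² for a perfect square:
  29: 29 − 1² = 28, 29 − 2² = 25 = 5² ⇒ 29 = 2² + 5².
  53: 53 − 1² = 52, 53 − 2² = 49 = 7² ⇒ 53 = 2² + 7².
  Combine using the Brahmagupta–Fibonacci identity (a² + b²)(c² + d²) = (ac − bd)² + (ad + bc)² = (ac + bd)² + (ad − bc)²:
  29 · 53 = 1537: from (2² + 5²)(2² + 7²), take (2·2 − 5·7, 2·7 + 5·2) = (4 − 35, 14 + 10) = (-31, 24); dropping signs (only squares matter) gives (31, 24); check 31² + 24² = 961 + 576 = 1537 ✓.
  Scale by k = 4: (4·31, 4·24) = (124, 96).
Step 4: Order so x ≤ y and verify: 96² + 124² = 9216 + 15376 = 24592 = n. ✓

n = 24592 = 96² + 124² (one valid representation with x ≤ y).


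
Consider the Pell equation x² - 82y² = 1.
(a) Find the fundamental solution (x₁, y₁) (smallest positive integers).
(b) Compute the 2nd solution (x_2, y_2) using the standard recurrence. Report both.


Step 1: Find the fundamental solution (x₁, y₁) of x² - 82y² = 1.
  Expand √82 as a continued fraction. a₀ = ⌊√82⌋ = 9; iterate m_{k+1} = d_k·a_k − m_k, d_{k+1} = (82 − m_{k+1}²)/d_k, a_{k+1} = ⌊(a₀ + m_{k+1})/d_{k+1}⌋ (starting m₀ = 0, d₀ = 1), with convergents p_k = a_k·p_{k-1} + p_{k-2}, q_k = a_k·q_{k-1} + q_{k-2} (p₋₁ = 1, q₋₁ = 0):
  k = 0: a₀ = 9; p₀/q₀ = 9/1; p₀² − 82·q₀² = 81 − 82 = -1.
  k = 1: m = 9, d = 1, a = ⌊(9 + 9)/1⌋ = 18; p/q = (18·9 + 1)/(18·1 + 0) = 163/18; p² − 82·q² = 26569 − 26568 = 1.
  The first convergent with p² − 82·q² = 1 gives the fundamental solution (x₁, y₁) = (163, 18).
Step 2: Apply the recurrence (x_{n+1}, y_{n+1}) = (x₁x_n + 82y₁y_n, x₁y_n + y₁x_n) repeatedly.
  From (x_1, y_1) = (163, 18): x_2 = 163·163 + 82·18·18 = 53137; y_2 = 163·18 + 18·163 = 5868.
Step 3: Verify x_2² - 82·y_2² = 2823540769 - 2823540768 = 1 (should be 1). ✓

(x_1, y_1) = (163, 18); (x_2, y_2) = (53137, 5868).


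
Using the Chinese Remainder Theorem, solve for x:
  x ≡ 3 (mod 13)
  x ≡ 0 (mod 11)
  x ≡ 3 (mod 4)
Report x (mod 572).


Moduli 13, 11, 4 are pairwise coprime; by CRT there is a unique solution modulo M = 13 · 11 · 4 = 572.
Solve pairwise, accumulating the modulus:
  Start with x ≡ 3 (mod 13).
  Combine with x ≡ 0 (mod 11): since gcd(13, 11) = 1, we get a unique residue mod 143.
    Write x = 3 + 13·t and substitute into x ≡ 0 (mod 11): 13·t ≡ 0 − 3 = -3 (mod 11).
    Reduce coefficients mod 11: 2·t ≡ 8 (mod 11).
    The inverse of 2 mod 11 is 6 (since 2·6 = 12 = 1·11 + 1), so t ≡ 6·8 = 48 ≡ 4 (mod 11).
    Then x = 3 + 13·4 = 55, valid modulo lcm(13, 11) = 143: x ≡ 55 (mod 143).
  Combine with x ≡ 3 (mod 4): since gcd(143, 4) = 1, we get a unique residue mod 572.
    Write x = 55 + 143·t and substitute into x ≡ 3 (mod 4): 143·t ≡ 3 − 55 = -52 (mod 4).
    Reduce coefficients mod 4: 3·t ≡ 0 (mod 4).
    The inverse of 3 mod 4 is 3 (since 3·3 = 9 = 2·4 + 1), so t ≡ 3·0 = 0 ≡ 0 (mod 4).
    Then x = 55 + 143·0 = 55, valid modulo lcm(143, 4) = 572: x ≡ 55 (mod 572).
Verify: 55 mod 13 = 3 ✓, 55 mod 11 = 0 ✓, 55 mod 4 = 3 ✓.

x ≡ 55 (mod 572).


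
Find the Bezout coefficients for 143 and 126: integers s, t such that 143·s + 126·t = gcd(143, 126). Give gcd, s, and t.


Euclidean algorithm on (143, 126) — divide until remainder is 0:
  143 = 1 · 126 + 17
  126 = 7 · 17 + 7
  17 = 2 · 7 + 3
  7 = 2 · 3 + 1
  3 = 3 · 1 + 0
gcd(143, 126) = 1.
Track Bezout coefficients alongside the remainders: start with r₀ = 143 = a·1 + b·0 (s = 1, t = 0) and r₁ = 126 = a·0 + b·1 (s = 0, t = 1); each new remainder r_{k+1} = r_{k-1} − q_k·r_k inherits s_{k+1} = s_{k-1} − q_k·s_k, t_{k+1} = t_{k-1} − q_k·t_k, so r_k = a·s_k + b·t_k at every step:
  q = 1: r = 17, s = 1 − 1·0 = 1, t = 0 − 1·1 = -1  (check: 143·1 + 126·(-1) = 17)
  q = 7: r = 7, s = 0 − 7·1 = -7, t = 1 − 7·(-1) = 8  (check: 143·(-7) + 126·8 = 7)
  q = 2: r = 3, s = 1 − 2·(-7) = 15, t = -1 − 2·8 = -17  (check: 143·15 + 126·(-17) = 3)
  q = 2: r = 1, s = -7 − 2·15 = -37, t = 8 − 2·(-17) = 42  (check: 143·(-37) + 126·42 = 1)
The row with r = 1 (the gcd) gives the Bezout coefficients s = -37, t = 42.
Result: 143 · (-37) + 126 · (42) = 1.

gcd(143, 126) = 1; s = -37, t = 42 (check: 143·(-37) + 126·42 = 1).


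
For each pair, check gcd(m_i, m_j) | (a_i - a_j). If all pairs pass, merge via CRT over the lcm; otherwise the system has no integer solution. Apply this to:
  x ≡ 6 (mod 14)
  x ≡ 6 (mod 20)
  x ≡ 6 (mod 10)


Moduli 14, 20, 10 are not pairwise coprime, so CRT works modulo lcm(m_i) when all pairwise compatibility conditions hold.
Pairwise compatibility: gcd(m_i, m_j) must divide a_i - a_j for every pair.
Merge one congruence at a time:
  Start: x ≡ 6 (mod 14).
  Combine with x ≡ 6 (mod 20): gcd(14, 20) = 2; 6 - 6 = 0, which IS divisible by 2, so compatible.
    Write x = 6 + 14·t and substitute into x ≡ 6 (mod 20): 14·t ≡ 6 − 6 = 0 (mod 20).
    Divide the congruence (and modulus) by g = 2: 7·t ≡ 0 (mod 10).
    The inverse of 7 mod 10 is 3 (since 7·3 = 21 = 2·10 + 1), so t ≡ 3·0 = 0 ≡ 0 (mod 10).
    Then x = 6 + 14·0 = 6, valid modulo lcm(14, 20) = 140: x ≡ 6 (mod 140).
  Combine with x ≡ 6 (mod 10): gcd(140, 10) = 10; 6 - 6 = 0, which IS divisible by 10, so compatible.
    Write x = 6 + 140·t and substitute into x ≡ 6 (mod 10): 140·t ≡ 6 − 6 = 0 (mod 10).
    Divide the congruence (and modulus) by g = 10: 14·t ≡ 0 (mod 1).
    Modulo 1 every t works; take t = 0.
    Then x = 6 + 140·0 = 6, valid modulo lcm(140, 10) = 140: x ≡ 6 (mod 140).
Verify: 6 mod 14 = 6, 6 mod 20 = 6, 6 mod 10 = 6.

x ≡ 6 (mod 140).


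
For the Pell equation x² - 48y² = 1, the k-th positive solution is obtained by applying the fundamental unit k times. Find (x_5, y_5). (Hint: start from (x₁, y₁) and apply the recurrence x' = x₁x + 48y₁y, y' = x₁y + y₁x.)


Step 1: Find the fundamental solution (x₁, y₁) of x² - 48y² = 1.
  Expand √48 as a continued fraction. a₀ = ⌊√48⌋ = 6; iterate m_{k+1} = d_k·a_k − m_k, d_{k+1} = (48 − m_{k+1}²)/d_k, a_{k+1} = ⌊(a₀ + m_{k+1})/d_{k+1}⌋ (starting m₀ = 0, d₀ = 1), with convergents p_k = a_k·p_{k-1} + p_{k-2}, q_k = a_k·q_{k-1} + q_{k-2} (p₋₁ = 1, q₋₁ = 0):
  k = 0: a₀ = 6; p₀/q₀ = 6/1; p₀² − 48·q₀² = 36 − 48 = -12.
  k = 1: m = 6, d = 12, a = ⌊(6 + 6)/12⌋ = 1; p/q = (1·6 + 1)/(1·1 + 0) = 7/1; p² − 48·q² = 49 − 48 = 1.
  The first convergent with p² − 48·q² = 1 gives the fundamental solution (x₁, y₁) = (7, 1).
Step 2: Apply the recurrence (x_{n+1}, y_{n+1}) = (x₁x_n + 48y₁y_n, x₁y_n + y₁x_n) repeatedly.
  From (x_1, y_1) = (7, 1): x_2 = 7·7 + 48·1·1 = 97; y_2 = 7·1 + 1·7 = 14.
  From (x_2, y_2) = (97, 14): x_3 = 7·97 + 48·1·14 = 1351; y_3 = 7·14 + 1·97 = 195.
  From (x_3, y_3) = (1351, 195): x_4 = 7·1351 + 48·1·195 = 18817; y_4 = 7·195 + 1·1351 = 2716.
  From (x_4, y_4) = (18817, 2716): x_5 = 7·18817 + 48·1·2716 = 262087; y_5 = 7·2716 + 1·18817 = 37829.
Step 3: Verify x_5² - 48·y_5² = 68689595569 - 68689595568 = 1 (should be 1). ✓

(x_1, y_1) = (7, 1); (x_5, y_5) = (262087, 37829).


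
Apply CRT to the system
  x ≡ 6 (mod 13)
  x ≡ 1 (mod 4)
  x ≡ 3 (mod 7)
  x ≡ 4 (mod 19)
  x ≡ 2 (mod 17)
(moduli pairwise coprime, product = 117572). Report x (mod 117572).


Product of moduli M = 13 · 4 · 7 · 19 · 17 = 117572.
Merge one congruence at a time:
  Start: x ≡ 6 (mod 13).
  Combine with x ≡ 1 (mod 4); new modulus lcm = 52.
    Write x = 6 + 13·t and substitute into x ≡ 1 (mod 4): 13·t ≡ 1 − 6 = -5 (mod 4).
    Reduce coefficients mod 4: 1·t ≡ 3 (mod 4).
    So t ≡ 3 (mod 4).
    Then x = 6 + 13·3 = 45, valid modulo lcm(13, 4) = 52: x ≡ 45 (mod 52).
  Combine with x ≡ 3 (mod 7); new modulus lcm = 364.
    Write x = 45 + 52·t and substitute into x ≡ 3 (mod 7): 52·t ≡ 3 − 45 = -42 (mod 7).
    Reduce coefficients mod 7: 3·t ≡ 0 (mod 7).
    The inverse of 3 mod 7 is 5 (since 3·5 = 15 = 2·7 + 1), so t ≡ 5·0 = 0 ≡ 0 (mod 7).
    Then x = 45 + 52·0 = 45, valid modulo lcm(52, 7) = 364: x ≡ 45 (mod 364).
  Combine with x ≡ 4 (mod 19); new modulus lcm = 6916.
    Write x = 45 + 364·t and substitute into x ≡ 4 (mod 19): 364·t ≡ 4 − 45 = -41 (mod 19).
    Reduce coefficients mod 19: 3·t ≡ 16 (mod 19).
    The inverse of 3 mod 19 is 13 (since 3·13 = 39 = 2·19 + 1), so t ≡ 13·16 = 208 ≡ 18 (mod 19).
    Then x = 45 + 364·18 = 6597, valid modulo lcm(364, 19) = 6916: x ≡ 6597 (mod 6916).
  Combine with x ≡ 2 (mod 17); new modulus lcm = 117572.
    Write x = 6597 + 6916·t and substitute into x ≡ 2 (mod 17): 6916·t ≡ 2 − 6597 = -6595 (mod 17).
    Reduce coefficients mod 17: 14·t ≡ 1 (mod 17).
    The inverse of 14 mod 17 is 11 (since 14·11 = 154 = 9·17 + 1), so t ≡ 11·1 = 11 ≡ 11 (mod 17).
    Then x = 6597 + 6916·11 = 82673, valid modulo lcm(6916, 17) = 117572: x ≡ 82673 (mod 117572).
Verify against each original: 82673 mod 13 = 6, 82673 mod 4 = 1, 82673 mod 7 = 3, 82673 mod 19 = 4, 82673 mod 17 = 2.

x ≡ 82673 (mod 117572).


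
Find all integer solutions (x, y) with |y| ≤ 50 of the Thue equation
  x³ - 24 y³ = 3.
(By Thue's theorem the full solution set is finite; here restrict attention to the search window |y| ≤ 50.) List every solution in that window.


The equation is x³ - 24y³ = 3. For fixed y, x³ = 24·y³ + 3, so a solution requires the RHS to be a perfect cube.
Strategy: iterate y from -50 to 50, compute RHS = 24·y³ + 3, and check whether it is a (positive or negative) perfect cube.
Check small values of y:
  y = 0: RHS = 3 is not a perfect cube.
  y = 1: RHS = 27 = (3)³ ⇒ x = 3 works.
  y = -1: RHS = -21 is not a perfect cube.
  y = 2: RHS = 195 is not a perfect cube.
  y = -2: RHS = -189 is not a perfect cube.
  y = 3: RHS = 651 is not a perfect cube.
  y = -3: RHS = -645 is not a perfect cube.
Continuing the search up to |y| = 50 finds no further solutions beyond those listed.
Collected solutions: (3, 1).

Solutions (with |y| ≤ 50): (3, 1).


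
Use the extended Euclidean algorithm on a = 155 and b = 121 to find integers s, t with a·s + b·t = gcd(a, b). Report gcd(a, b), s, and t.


Euclidean algorithm on (155, 121) — divide until remainder is 0:
  155 = 1 · 121 + 34
  121 = 3 · 34 + 19
  34 = 1 · 19 + 15
  19 = 1 · 15 + 4
  15 = 3 · 4 + 3
  4 = 1 · 3 + 1
  3 = 3 · 1 + 0
gcd(155, 121) = 1.
Track Bezout coefficients alongside the remainders: start with r₀ = 155 = a·1 + b·0 (s = 1, t = 0) and r₁ = 121 = a·0 + b·1 (s = 0, t = 1); each new remainder r_{k+1} = r_{k-1} − q_k·r_k inherits s_{k+1} = s_{k-1} − q_k·s_k, t_{k+1} = t_{k-1} − q_k·t_k, so r_k = a·s_k + b·t_k at every step:
  q = 1: r = 34, s = 1 − 1·0 = 1, t = 0 − 1·1 = -1  (check: 155·1 + 121·(-1) = 34)
  q = 3: r = 19, s = 0 − 3·1 = -3, t = 1 − 3·(-1) = 4  (check: 155·(-3) + 121·4 = 19)
  q = 1: r = 15, s = 1 − 1·(-3) = 4, t = -1 − 1·4 = -5  (check: 155·4 + 121·(-5) = 15)
  q = 1: r = 4, s = -3 − 1·4 = -7, t = 4 − 1·(-5) = 9  (check: 155·(-7) + 121·9 = 4)
  q = 3: r = 3, s = 4 − 3·(-7) = 25, t = -5 − 3·9 = -32  (check: 155·25 + 121·(-32) = 3)
  q = 1: r = 1, s = -7 − 1·25 = -32, t = 9 − 1·(-32) = 41  (check: 155·(-32) + 121·41 = 1)
The row with r = 1 (the gcd) gives the Bezout coefficients s = -32, t = 41.
Result: 155 · (-32) + 121 · (41) = 1.

gcd(155, 121) = 1; s = -32, t = 41 (check: 155·(-32) + 121·41 = 1).


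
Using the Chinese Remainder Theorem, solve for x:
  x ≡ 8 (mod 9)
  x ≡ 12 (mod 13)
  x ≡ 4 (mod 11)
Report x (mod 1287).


Moduli 9, 13, 11 are pairwise coprime; by CRT there is a unique solution modulo M = 9 · 13 · 11 = 1287.
Solve pairwise, accumulating the modulus:
  Start with x ≡ 8 (mod 9).
  Combine with x ≡ 12 (mod 13): since gcd(9, 13) = 1, we get a unique residue mod 117.
    Write x = 8 + 9·t and substitute into x ≡ 12 (mod 13): 9·t ≡ 12 − 8 = 4 (mod 13).
    The inverse of 9 mod 13 is 3 (since 9·3 = 27 = 2·13 + 1), so t ≡ 3·4 = 12 ≡ 12 (mod 13).
    Then x = 8 + 9·12 = 116, valid modulo lcm(9, 13) = 117: x ≡ 116 (mod 117).
  Combine with x ≡ 4 (mod 11): since gcd(117, 11) = 1, we get a unique residue mod 1287.
    Write x = 116 + 117·t and substitute into x ≡ 4 (mod 11): 117·t ≡ 4 − 116 = -112 (mod 11).
    Reduce coefficients mod 11: 7·t ≡ 9 (mod 11).
    The inverse of 7 mod 11 is 8 (since 7·8 = 56 = 5·11 + 1), so t ≡ 8·9 = 72 ≡ 6 (mod 11).
    Then x = 116 + 117·6 = 818, valid modulo lcm(117, 11) = 1287: x ≡ 818 (mod 1287).
Verify: 818 mod 9 = 8 ✓, 818 mod 13 = 12 ✓, 818 mod 11 = 4 ✓.

x ≡ 818 (mod 1287).


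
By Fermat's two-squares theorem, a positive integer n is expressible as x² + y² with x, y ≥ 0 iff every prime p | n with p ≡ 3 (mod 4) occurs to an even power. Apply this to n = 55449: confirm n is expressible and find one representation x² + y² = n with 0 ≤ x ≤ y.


Step 1: Factor n = 55449 = 3^2 · 61 · 101.
Step 2: Check the mod-4 condition on each prime factor: 3 ≡ 3 (mod 4), exponent 2 (must be even); 61 ≡ 1 (mod 4), exponent 1; 101 ≡ 1 (mod 4), exponent 1.
All primes ≡ 3 (mod 4) appear to even exponent (or don't appear), so by the two-squares theorem n IS expressible as a sum of two squares.
Step 3: Build a representation. Group n = k² · m with k = 3 and m = 61 · 101 = 6161 (a product of primes ≡ 1 (mod 4)); a representation of m scales to one of n via (k·x)² + (k·y)² = k²(x² + y²). Each prime p ≡ 1 (mod 4) is itself a sum of two squares; find a² by testing p − a² for a perfect square:
  61: 61 − 1² = 60, 61 − 2² = 57, 61 − 3² = 52, 61 − 4² = 45, 61 − 5² = 36 = 6² ⇒ 61 = 5² + 6².
  101: 101 − 1² = 100 = 10² ⇒ 101 = 1² + 10².
  Combine using the Brahmagupta–Fibonacci identity (a² + b²)(c² + d²) = (ac − bd)² + (ad + bc)² = (ac + bd)² + (ad − bc)²:
  61 · 101 = 6161: from (5² + 6²)(1² + 10²), take (5·1 − 6·10, 5·10 + 6·1) = (5 − 60, 50 + 6) = (-55, 56); dropping signs (only squares matter) gives (55, 56); check 55² + 56² = 3025 + 3136 = 6161 ✓.
  Scale by k = 3: (3·55, 3·56) = (165, 168).
Step 4: Order so x ≤ y and verify: 165² + 168² = 27225 + 28224 = 55449 = n. ✓

n = 55449 = 165² + 168² (one valid representation with x ≤ y).


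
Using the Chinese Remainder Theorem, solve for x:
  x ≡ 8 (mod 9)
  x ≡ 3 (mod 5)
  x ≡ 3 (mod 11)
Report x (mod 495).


Moduli 9, 5, 11 are pairwise coprime; by CRT there is a unique solution modulo M = 9 · 5 · 11 = 495.
Solve pairwise, accumulating the modulus:
  Start with x ≡ 8 (mod 9).
  Combine with x ≡ 3 (mod 5): since gcd(9, 5) = 1, we get a unique residue mod 45.
    Write x = 8 + 9·t and substitute into x ≡ 3 (mod 5): 9·t ≡ 3 − 8 = -5 (mod 5).
    Reduce coefficients mod 5: 4·t ≡ 0 (mod 5).
    The inverse of 4 mod 5 is 4 (since 4·4 = 16 = 3·5 + 1), so t ≡ 4·0 = 0 ≡ 0 (mod 5).
    Then x = 8 + 9·0 = 8, valid modulo lcm(9, 5) = 45: x ≡ 8 (mod 45).
  Combine with x ≡ 3 (mod 11): since gcd(45, 11) = 1, we get a unique residue mod 495.
    Write x = 8 + 45·t and substitute into x ≡ 3 (mod 11): 45·t ≡ 3 − 8 = -5 (mod 11).
    Reduce coefficients mod 11: 1·t ≡ 6 (mod 11).
    So t ≡ 6 (mod 11).
    Then x = 8 + 45·6 = 278, valid modulo lcm(45, 11) = 495: x ≡ 278 (mod 495).
Verify: 278 mod 9 = 8 ✓, 278 mod 5 = 3 ✓, 278 mod 11 = 3 ✓.

x ≡ 278 (mod 495).


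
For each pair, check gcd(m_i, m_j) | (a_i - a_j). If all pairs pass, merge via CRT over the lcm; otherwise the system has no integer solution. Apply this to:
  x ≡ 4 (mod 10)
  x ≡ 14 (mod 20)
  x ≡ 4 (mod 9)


Moduli 10, 20, 9 are not pairwise coprime, so CRT works modulo lcm(m_i) when all pairwise compatibility conditions hold.
Pairwise compatibility: gcd(m_i, m_j) must divide a_i - a_j for every pair.
Merge one congruence at a time:
  Start: x ≡ 4 (mod 10).
  Combine with x ≡ 14 (mod 20): gcd(10, 20) = 10; 14 - 4 = 10, which IS divisible by 10, so compatible.
    Write x = 4 + 10·t and substitute into x ≡ 14 (mod 20): 10·t ≡ 14 − 4 = 10 (mod 20).
    Divide the congruence (and modulus) by g = 10: 1·t ≡ 1 (mod 2).
    So t ≡ 1 (mod 2).
    Then x = 4 + 10·1 = 14, valid modulo lcm(10, 20) = 20: x ≡ 14 (mod 20).
  Combine with x ≡ 4 (mod 9): gcd(20, 9) = 1; 4 - 14 = -10, which IS divisible by 1, so compatible.
    Write x = 14 + 20·t and substitute into x ≡ 4 (mod 9): 20·t ≡ 4 − 14 = -10 (mod 9).
    Reduce coefficients mod 9: 2·t ≡ 8 (mod 9).
    The inverse of 2 mod 9 is 5 (since 2·5 = 10 = 1·9 + 1), so t ≡ 5·8 = 40 ≡ 4 (mod 9).
    Then x = 14 + 20·4 = 94, valid modulo lcm(20, 9) = 180: x ≡ 94 (mod 180).
Verify: 94 mod 10 = 4, 94 mod 20 = 14, 94 mod 9 = 4.

x ≡ 94 (mod 180).


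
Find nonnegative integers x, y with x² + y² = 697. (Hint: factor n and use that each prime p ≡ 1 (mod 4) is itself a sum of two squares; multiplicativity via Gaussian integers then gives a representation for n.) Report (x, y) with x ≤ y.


Step 1: Factor n = 697 = 17 · 41.
Step 2: Check the mod-4 condition on each prime factor: 17 ≡ 1 (mod 4), exponent 1; 41 ≡ 1 (mod 4), exponent 1.
All primes ≡ 3 (mod 4) appear to even exponent (or don't appear), so by the two-squares theorem n IS expressible as a sum of two squares.
Step 3: Build a representation. Here n = 17 · 41 is a product of primes ≡ 1 (mod 4). Each prime p ≡ 1 (mod 4) is itself a sum of two squares; find a² by testing p − a² for a perfect square:
  17: 17 − 1² = 16 = 4² ⇒ 17 = 1² + 4².
  41: 41 − 1² = 40, 41 − 2² = 37, 41 − 3² = 32, 41 − 4² = 25 = 5² ⇒ 41 = 4² + 5².
  Combine using the Brahmagupta–Fibonacci identity (a² + b²)(c² + d²) = (ac − bd)² + (ad + bc)² = (ac + bd)² + (ad − bc)²:
  17 · 41 = 697: from (1² + 4²)(4² + 5²), take (1·4 − 4·5, 1·5 + 4·4) = (4 − 20, 5 + 16) = (-16, 21); dropping signs (only squares matter) gives (16, 21); check 16² + 21² = 256 + 441 = 697 ✓.
Step 4: Order so x ≤ y and verify: 16² + 21² = 256 + 441 = 697 = n. ✓

n = 697 = 16² + 21² (one valid representation with x ≤ y).


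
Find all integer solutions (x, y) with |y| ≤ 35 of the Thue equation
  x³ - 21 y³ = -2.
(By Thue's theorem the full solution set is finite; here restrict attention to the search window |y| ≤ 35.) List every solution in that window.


The equation is x³ - 21y³ = -2. For fixed y, x³ = 21·y³ − 2, so a solution requires the RHS to be a perfect cube.
Strategy: iterate y from -35 to 35, compute RHS = 21·y³ − 2, and check whether it is a (positive or negative) perfect cube.
Check small values of y:
  y = 0: RHS = -2 is not a perfect cube.
  y = 1: RHS = 19 is not a perfect cube.
  y = -1: RHS = -23 is not a perfect cube.
  y = 2: RHS = 166 is not a perfect cube.
  y = -2: RHS = -170 is not a perfect cube.
  y = 3: RHS = 565 is not a perfect cube.
  y = -3: RHS = -569 is not a perfect cube.
Continuing the search up to |y| = 35 finds no solutions either.
No (x, y) in the scanned range satisfies the equation.

No integer solutions with |y| ≤ 35.


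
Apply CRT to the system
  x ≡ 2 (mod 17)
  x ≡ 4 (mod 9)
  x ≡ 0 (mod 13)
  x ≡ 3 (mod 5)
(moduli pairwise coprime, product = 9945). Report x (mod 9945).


Product of moduli M = 17 · 9 · 13 · 5 = 9945.
Merge one congruence at a time:
  Start: x ≡ 2 (mod 17).
  Combine with x ≡ 4 (mod 9); new modulus lcm = 153.
    Write x = 2 + 17·t and substitute into x ≡ 4 (mod 9): 17·t ≡ 4 − 2 = 2 (mod 9).
    Reduce coefficients mod 9: 8·t ≡ 2 (mod 9).
    The inverse of 8 mod 9 is 8 (since 8·8 = 64 = 7·9 + 1), so t ≡ 8·2 = 16 ≡ 7 (mod 9).
    Then x = 2 + 17·7 = 121, valid modulo lcm(17, 9) = 153: x ≡ 121 (mod 153).
  Combine with x ≡ 0 (mod 13); new modulus lcm = 1989.
    Write x = 121 + 153·t and substitute into x ≡ 0 (mod 13): 153·t ≡ 0 − 121 = -121 (mod 13).
    Reduce coefficients mod 13: 10·t ≡ 9 (mod 13).
    The inverse of 10 mod 13 is 4 (since 10·4 = 40 = 3·13 + 1), so t ≡ 4·9 = 36 ≡ 10 (mod 13).
    Then x = 121 + 153·10 = 1651, valid modulo lcm(153, 13) = 1989: x ≡ 1651 (mod 1989).
  Combine with x ≡ 3 (mod 5); new modulus lcm = 9945.
    Write x = 1651 + 1989·t and substitute into x ≡ 3 (mod 5): 1989·t ≡ 3 − 1651 = -1648 (mod 5).
    Reduce coefficients mod 5: 4·t ≡ 2 (mod 5).
    The inverse of 4 mod 5 is 4 (since 4·4 = 16 = 3·5 + 1), so t ≡ 4·2 = 8 ≡ 3 (mod 5).
    Then x = 1651 + 1989·3 = 7618, valid modulo lcm(1989, 5) = 9945: x ≡ 7618 (mod 9945).
Verify against each original: 7618 mod 17 = 2, 7618 mod 9 = 4, 7618 mod 13 = 0, 7618 mod 5 = 3.

x ≡ 7618 (mod 9945).


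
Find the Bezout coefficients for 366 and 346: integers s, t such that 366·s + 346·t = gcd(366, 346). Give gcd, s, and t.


Euclidean algorithm on (366, 346) — divide until remainder is 0:
  366 = 1 · 346 + 20
  346 = 17 · 20 + 6
  20 = 3 · 6 + 2
  6 = 3 · 2 + 0
gcd(366, 346) = 2.
Track Bezout coefficients alongside the remainders: start with r₀ = 366 = a·1 + b·0 (s = 1, t = 0) and r₁ = 346 = a·0 + b·1 (s = 0, t = 1); each new remainder r_{k+1} = r_{k-1} − q_k·r_k inherits s_{k+1} = s_{k-1} − q_k·s_k, t_{k+1} = t_{k-1} − q_k·t_k, so r_k = a·s_k + b·t_k at every step:
  q = 1: r = 20, s = 1 − 1·0 = 1, t = 0 − 1·1 = -1  (check: 366·1 + 346·(-1) = 20)
  q = 17: r = 6, s = 0 − 17·1 = -17, t = 1 − 17·(-1) = 18  (check: 366·(-17) + 346·18 = 6)
  q = 3: r = 2, s = 1 − 3·(-17) = 52, t = -1 − 3·18 = -55  (check: 366·52 + 346·(-55) = 2)
The row with r = 2 (the gcd) gives the Bezout coefficients s = 52, t = -55.
Result: 366 · (52) + 346 · (-55) = 2.

gcd(366, 346) = 2; s = 52, t = -55 (check: 366·52 + 346·(-55) = 2).


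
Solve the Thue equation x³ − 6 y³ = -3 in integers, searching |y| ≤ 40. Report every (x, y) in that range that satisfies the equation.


The equation is x³ - 6y³ = -3. For fixed y, x³ = 6·y³ − 3, so a solution requires the RHS to be a perfect cube.
Strategy: iterate y from -40 to 40, compute RHS = 6·y³ − 3, and check whether it is a (positive or negative) perfect cube.
Check small values of y:
  y = 0: RHS = -3 is not a perfect cube.
  y = 1: RHS = 3 is not a perfect cube.
  y = -1: RHS = -9 is not a perfect cube.
  y = 2: RHS = 45 is not a perfect cube.
  y = -2: RHS = -51 is not a perfect cube.
  y = 3: RHS = 159 is not a perfect cube.
  y = -3: RHS = -165 is not a perfect cube.
Continuing the search up to |y| = 40 finds no solutions either.
No (x, y) in the scanned range satisfies the equation.

No integer solutions with |y| ≤ 40.


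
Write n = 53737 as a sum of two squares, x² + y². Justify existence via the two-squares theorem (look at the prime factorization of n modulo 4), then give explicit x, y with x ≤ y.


Step 1: Factor n = 53737 = 17 · 29 · 109.
Step 2: Check the mod-4 condition on each prime factor: 17 ≡ 1 (mod 4), exponent 1; 29 ≡ 1 (mod 4), exponent 1; 109 ≡ 1 (mod 4), exponent 1.
All primes ≡ 3 (mod 4) appear to even exponent (or don't appear), so by the two-squares theorem n IS expressible as a sum of two squares.
Step 3: Build a representation. Here n = 17 · 29 · 109 is a product of primes ≡ 1 (mod 4). Each prime p ≡ 1 (mod 4) is itself a sum of two squares; find a² by testing p − a² for a perfect square:
  17: 17 − 1² = 16 = 4² ⇒ 17 = 1² + 4².
  29: 29 − 1² = 28, 29 − 2² = 25 = 5² ⇒ 29 = 2² + 5².
  109: 109 − 1² = 108, 109 − 2² = 105, 109 − 3² = 100 = 10² ⇒ 109 = 3² + 10².
  Combine using the Brahmagupta–Fibonacci identity (a² + b²)(c² + d²) = (ac − bd)² + (ad + bc)² = (ac + bd)² + (ad − bc)²:
  17 · 29 = 493: from (1² + 4²)(2² + 5²), take (1·2 − 4·5, 1·5 + 4·2) = (2 − 20, 5 + 8) = (-18, 13); dropping signs (only squares matter) gives (18, 13); check 18² + 13² = 324 + 169 = 493 ✓.
  493 · 109 = 53737: from (18² + 13²)(3² + 10²), take (18·3 − 13·10, 18·10 + 13·3) = (54 − 130, 180 + 39) = (-76, 219); dropping signs (only squares matter) gives (76, 219); check 76² + 219² = 5776 + 47961 = 53737 ✓.
Step 4: Order so x ≤ y and verify: 76² + 219² = 5776 + 47961 = 53737 = n. ✓

n = 53737 = 76² + 219² (one valid representation with x ≤ y).


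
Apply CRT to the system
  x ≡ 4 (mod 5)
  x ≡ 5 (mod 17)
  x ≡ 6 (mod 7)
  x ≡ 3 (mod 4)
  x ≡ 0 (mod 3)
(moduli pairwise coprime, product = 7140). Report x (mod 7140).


Product of moduli M = 5 · 17 · 7 · 4 · 3 = 7140.
Merge one congruence at a time:
  Start: x ≡ 4 (mod 5).
  Combine with x ≡ 5 (mod 17); new modulus lcm = 85.
    Write x = 4 + 5·t and substitute into x ≡ 5 (mod 17): 5·t ≡ 5 − 4 = 1 (mod 17).
    The inverse of 5 mod 17 is 7 (since 5·7 = 35 = 2·17 + 1), so t ≡ 7·1 = 7 ≡ 7 (mod 17).
    Then x = 4 + 5·7 = 39, valid modulo lcm(5, 17) = 85: x ≡ 39 (mod 85).
  Combine with x ≡ 6 (mod 7); new modulus lcm = 595.
    Write x = 39 + 85·t and substitute into x ≡ 6 (mod 7): 85·t ≡ 6 − 39 = -33 (mod 7).
    Reduce coefficients mod 7: 1·t ≡ 2 (mod 7).
    So t ≡ 2 (mod 7).
    Then x = 39 + 85·2 = 209, valid modulo lcm(85, 7) = 595: x ≡ 209 (mod 595).
  Combine with x ≡ 3 (mod 4); new modulus lcm = 2380.
    Write x = 209 + 595·t and substitute into x ≡ 3 (mod 4): 595·t ≡ 3 − 209 = -206 (mod 4).
    Reduce coefficients mod 4: 3·t ≡ 2 (mod 4).
    The inverse of 3 mod 4 is 3 (since 3·3 = 9 = 2·4 + 1), so t ≡ 3·2 = 6 ≡ 2 (mod 4).
    Then x = 209 + 595·2 = 1399, valid modulo lcm(595, 4) = 2380: x ≡ 1399 (mod 2380).
  Combine with x ≡ 0 (mod 3); new modulus lcm = 7140.
    Write x = 1399 + 2380·t and substitute into x ≡ 0 (mod 3): 2380·t ≡ 0 − 1399 = -1399 (mod 3).
    Reduce coefficients mod 3: 1·t ≡ 2 (mod 3).
    So t ≡ 2 (mod 3).
    Then x = 1399 + 2380·2 = 6159, valid modulo lcm(2380, 3) = 7140: x ≡ 6159 (mod 7140).
Verify against each original: 6159 mod 5 = 4, 6159 mod 17 = 5, 6159 mod 7 = 6, 6159 mod 4 = 3, 6159 mod 3 = 0.

x ≡ 6159 (mod 7140).


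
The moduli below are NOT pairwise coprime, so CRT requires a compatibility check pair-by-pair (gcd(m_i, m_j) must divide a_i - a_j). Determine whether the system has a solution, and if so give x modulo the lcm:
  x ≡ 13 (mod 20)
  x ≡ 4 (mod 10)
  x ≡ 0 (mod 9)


Moduli 20, 10, 9 are not pairwise coprime, so CRT works modulo lcm(m_i) when all pairwise compatibility conditions hold.
Pairwise compatibility: gcd(m_i, m_j) must divide a_i - a_j for every pair.
Merge one congruence at a time:
  Start: x ≡ 13 (mod 20).
  Combine with x ≡ 4 (mod 10): gcd(20, 10) = 10, and 4 - 13 = -9 is NOT divisible by 10.
    ⇒ system is inconsistent (no integer solution).

No solution (the system is inconsistent).


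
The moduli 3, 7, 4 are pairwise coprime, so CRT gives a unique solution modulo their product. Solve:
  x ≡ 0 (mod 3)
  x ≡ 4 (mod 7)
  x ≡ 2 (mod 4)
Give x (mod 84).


Moduli 3, 7, 4 are pairwise coprime; by CRT there is a unique solution modulo M = 3 · 7 · 4 = 84.
Solve pairwise, accumulating the modulus:
  Start with x ≡ 0 (mod 3).
  Combine with x ≡ 4 (mod 7): since gcd(3, 7) = 1, we get a unique residue mod 21.
    Write x = 0 + 3·t and substitute into x ≡ 4 (mod 7): 3·t ≡ 4 − 0 = 4 (mod 7).
    The inverse of 3 mod 7 is 5 (since 3·5 = 15 = 2·7 + 1), so t ≡ 5·4 = 20 ≡ 6 (mod 7).
    Then x = 0 + 3·6 = 18, valid modulo lcm(3, 7) = 21: x ≡ 18 (mod 21).
  Combine with x ≡ 2 (mod 4): since gcd(21, 4) = 1, we get a unique residue mod 84.
    Write x = 18 + 21·t and substitute into x ≡ 2 (mod 4): 21·t ≡ 2 − 18 = -16 (mod 4).
    Reduce coefficients mod 4: 1·t ≡ 0 (mod 4).
    So t ≡ 0 (mod 4).
    Then x = 18 + 21·0 = 18, valid modulo lcm(21, 4) = 84: x ≡ 18 (mod 84).
Verify: 18 mod 3 = 0 ✓, 18 mod 7 = 4 ✓, 18 mod 4 = 2 ✓.

x ≡ 18 (mod 84).


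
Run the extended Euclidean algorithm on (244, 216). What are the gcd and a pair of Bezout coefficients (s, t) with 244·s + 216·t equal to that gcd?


Euclidean algorithm on (244, 216) — divide until remainder is 0:
  244 = 1 · 216 + 28
  216 = 7 · 28 + 20
  28 = 1 · 20 + 8
  20 = 2 · 8 + 4
  8 = 2 · 4 + 0
gcd(244, 216) = 4.
Track Bezout coefficients alongside the remainders: start with r₀ = 244 = a·1 + b·0 (s = 1, t = 0) and r₁ = 216 = a·0 + b·1 (s = 0, t = 1); each new remainder r_{k+1} = r_{k-1} − q_k·r_k inherits s_{k+1} = s_{k-1} − q_k·s_k, t_{k+1} = t_{k-1} − q_k·t_k, so r_k = a·s_k + b·t_k at every step:
  q = 1: r = 28, s = 1 − 1·0 = 1, t = 0 − 1·1 = -1  (check: 244·1 + 216·(-1) = 28)
  q = 7: r = 20, s = 0 − 7·1 = -7, t = 1 − 7·(-1) = 8  (check: 244·(-7) + 216·8 = 20)
  q = 1: r = 8, s = 1 − 1·(-7) = 8, t = -1 − 1·8 = -9  (check: 244·8 + 216·(-9) = 8)
  q = 2: r = 4, s = -7 − 2·8 = -23, t = 8 − 2·(-9) = 26  (check: 244·(-23) + 216·26 = 4)
The row with r = 4 (the gcd) gives the Bezout coefficients s = -23, t = 26.
Result: 244 · (-23) + 216 · (26) = 4.

gcd(244, 216) = 4; s = -23, t = 26 (check: 244·(-23) + 216·26 = 4).


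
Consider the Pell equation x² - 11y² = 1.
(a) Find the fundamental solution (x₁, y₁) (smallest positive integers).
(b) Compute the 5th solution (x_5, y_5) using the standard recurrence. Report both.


Step 1: Find the fundamental solution (x₁, y₁) of x² - 11y² = 1.
  Expand √11 as a continued fraction. a₀ = ⌊√11⌋ = 3; iterate m_{k+1} = d_k·a_k − m_k, d_{k+1} = (11 − m_{k+1}²)/d_k, a_{k+1} = ⌊(a₀ + m_{k+1})/d_{k+1}⌋ (starting m₀ = 0, d₀ = 1), with convergents p_k = a_k·p_{k-1} + p_{k-2}, q_k = a_k·q_{k-1} + q_{k-2} (p₋₁ = 1, q₋₁ = 0):
  k = 0: a₀ = 3; p₀/q₀ = 3/1; p₀² − 11·q₀² = 9 − 11 = -2.
  k = 1: m = 3, d = 2, a = ⌊(3 + 3)/2⌋ = 3; p/q = (3·3 + 1)/(3·1 + 0) = 10/3; p² − 11·q² = 100 − 99 = 1.
  The first convergent with p² − 11·q² = 1 gives the fundamental solution (x₁, y₁) = (10, 3).
Step 2: Apply the recurrence (x_{n+1}, y_{n+1}) = (x₁x_n + 11y₁y_n, x₁y_n + y₁x_n) repeatedly.
  From (x_1, y_1) = (10, 3): x_2 = 10·10 + 11·3·3 = 199; y_2 = 10·3 + 3·10 = 60.
  From (x_2, y_2) = (199, 60): x_3 = 10·199 + 11·3·60 = 3970; y_3 = 10·60 + 3·199 = 1197.
  From (x_3, y_3) = (3970, 1197): x_4 = 10·3970 + 11·3·1197 = 79201; y_4 = 10·1197 + 3·3970 = 23880.
  From (x_4, y_4) = (79201, 23880): x_5 = 10·79201 + 11·3·23880 = 1580050; y_5 = 10·23880 + 3·79201 = 476403.
Step 3: Verify x_5² - 11·y_5² = 2496558002500 - 2496558002499 = 1 (should be 1). ✓

(x_1, y_1) = (10, 3); (x_5, y_5) = (1580050, 476403).


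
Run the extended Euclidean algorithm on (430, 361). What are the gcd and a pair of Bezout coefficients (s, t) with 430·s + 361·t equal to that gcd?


Euclidean algorithm on (430, 361) — divide until remainder is 0:
  430 = 1 · 361 + 69
  361 = 5 · 69 + 16
  69 = 4 · 16 + 5
  16 = 3 · 5 + 1
  5 = 5 · 1 + 0
gcd(430, 361) = 1.
Track Bezout coefficients alongside the remainders: start with r₀ = 430 = a·1 + b·0 (s = 1, t = 0) and r₁ = 361 = a·0 + b·1 (s = 0, t = 1); each new remainder r_{k+1} = r_{k-1} − q_k·r_k inherits s_{k+1} = s_{k-1} − q_k·s_k, t_{k+1} = t_{k-1} − q_k·t_k, so r_k = a·s_k + b·t_k at every step:
  q = 1: r = 69, s = 1 − 1·0 = 1, t = 0 − 1·1 = -1  (check: 430·1 + 361·(-1) = 69)
  q = 5: r = 16, s = 0 − 5·1 = -5, t = 1 − 5·(-1) = 6  (check: 430·(-5) + 361·6 = 16)
  q = 4: r = 5, s = 1 − 4·(-5) = 21, t = -1 − 4·6 = -25  (check: 430·21 + 361·(-25) = 5)
  q = 3: r = 1, s = -5 − 3·21 = -68, t = 6 − 3·(-25) = 81  (check: 430·(-68) + 361·81 = 1)
The row with r = 1 (the gcd) gives the Bezout coefficients s = -68, t = 81.
Result: 430 · (-68) + 361 · (81) = 1.

gcd(430, 361) = 1; s = -68, t = 81 (check: 430·(-68) + 361·81 = 1).
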